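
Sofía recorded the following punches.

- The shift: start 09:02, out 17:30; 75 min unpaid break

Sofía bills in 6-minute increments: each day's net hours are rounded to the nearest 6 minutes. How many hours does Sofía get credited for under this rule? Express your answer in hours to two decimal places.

7.20 hours

The shift: 09:02–17:30 = 8 h 28 min − 75 min = 7 h 13 min → rounds to 7 h 12 min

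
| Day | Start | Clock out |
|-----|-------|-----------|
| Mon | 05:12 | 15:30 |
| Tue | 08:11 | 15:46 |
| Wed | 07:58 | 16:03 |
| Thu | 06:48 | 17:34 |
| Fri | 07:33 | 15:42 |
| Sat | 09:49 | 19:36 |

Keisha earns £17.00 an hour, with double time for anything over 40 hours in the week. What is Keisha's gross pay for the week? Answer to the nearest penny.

£1178.67

Mon: 05:12–15:30 = 10 h 18 min
Tue: 08:11–15:46 = 7 h 35 min
Wed: 07:58–16:03 = 8 h 5 min
Thu: 06:48–17:34 = 10 h 46 min
Fri: 07:33–15:42 = 8 h 9 min
Sat: 09:49–19:36 = 9 h 47 min
Total worked: 54 h 40 min = 3280 min.
Regular 40 h 0 min = 2400 min at £17.00/h; overtime 14 h 40 min = 880 min at £34.00/h.
Pay = (2400 × £17.00 + 880 × £34.00) ÷ 60 = £1178.67.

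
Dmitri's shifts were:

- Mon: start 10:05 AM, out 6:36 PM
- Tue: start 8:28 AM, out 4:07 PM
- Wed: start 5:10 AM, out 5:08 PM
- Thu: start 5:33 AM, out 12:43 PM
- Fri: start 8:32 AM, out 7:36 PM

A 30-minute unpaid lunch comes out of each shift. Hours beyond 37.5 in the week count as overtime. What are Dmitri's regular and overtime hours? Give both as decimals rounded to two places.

Mon: 10:05 AM–6:36 PM = 8 h 31 min; less 30 min break → 8 h 1 min
Tue: 8:28 AM–4:07 PM = 7 h 39 min; less 30 min break → 7 h 9 min
Wed: 5:10 AM–5:08 PM = 11 h 58 min; less 30 min break → 11 h 28 min
Thu: 5:33 AM–12:43 PM = 7 h 10 min; less 30 min break → 6 h 40 min
Fri: 8:32 AM–7:36 PM = 11 h 4 min; less 30 min break → 10 h 34 min
Total worked: 43 h 52 min = 43.87 h.
Threshold 37.5 h → overtime 6 h 22 min, regular 37 h 30 min.

Regular 37.50 hours, overtime 6.37 hours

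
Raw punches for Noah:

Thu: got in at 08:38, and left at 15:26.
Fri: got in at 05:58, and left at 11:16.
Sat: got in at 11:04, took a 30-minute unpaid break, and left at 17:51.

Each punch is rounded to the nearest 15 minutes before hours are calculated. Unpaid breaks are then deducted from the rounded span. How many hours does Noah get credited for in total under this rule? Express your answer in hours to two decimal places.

18.25 hours

Thu: in 08:38→08:45, out 15:26→15:30; 6 h 45 min
Fri: in 05:58→06:00, out 11:16→11:15; 5 h 15 min
Sat: in 11:04→11:00, out 17:51→17:45; 6 h 45 min − 30 min = 6 h 15 min
Total credited: 18 h 15 min.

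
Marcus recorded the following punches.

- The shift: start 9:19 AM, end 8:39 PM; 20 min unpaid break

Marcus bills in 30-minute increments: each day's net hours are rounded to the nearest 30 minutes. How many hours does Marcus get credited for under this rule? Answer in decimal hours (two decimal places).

11.00 hours

The shift: 9:19 AM–8:39 PM = 11 h 20 min − 20 min = 11 h 0 min → rounds to 11 h 0 min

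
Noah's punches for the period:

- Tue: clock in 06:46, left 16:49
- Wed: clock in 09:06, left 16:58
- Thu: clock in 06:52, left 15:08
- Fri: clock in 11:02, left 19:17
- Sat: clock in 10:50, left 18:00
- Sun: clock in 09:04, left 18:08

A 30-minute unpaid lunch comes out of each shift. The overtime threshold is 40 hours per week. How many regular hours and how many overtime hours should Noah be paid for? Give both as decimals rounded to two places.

Regular 40.00 hours, overtime 7.67 hours

Tue: 06:46–16:49 = 10 h 3 min; less 30 min break → 9 h 33 min
Wed: 09:06–16:58 = 7 h 52 min; less 30 min break → 7 h 22 min
Thu: 06:52–15:08 = 8 h 16 min; less 30 min break → 7 h 46 min
Fri: 11:02–19:17 = 8 h 15 min; less 30 min break → 7 h 45 min
Sat: 10:50–18:00 = 7 h 10 min; less 30 min break → 6 h 40 min
Sun: 09:04–18:08 = 9 h 4 min; less 30 min break → 8 h 34 min
Total worked: 47 h 40 min = 47.67 h.
Threshold 40 h → overtime 7 h 40 min, regular 40 h 0 min.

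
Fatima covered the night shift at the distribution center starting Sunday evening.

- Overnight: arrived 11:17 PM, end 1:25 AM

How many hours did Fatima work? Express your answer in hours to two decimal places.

2.13 hours

Overnight: 11:17 PM → midnight = 0 h 43 min; midnight → 1:25 AM = 1 h 25 min; span 2 h 8 min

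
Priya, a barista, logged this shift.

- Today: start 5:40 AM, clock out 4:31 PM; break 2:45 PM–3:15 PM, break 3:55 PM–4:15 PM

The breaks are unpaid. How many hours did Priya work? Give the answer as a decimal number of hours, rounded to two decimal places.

Today: 5:40 AM–4:31 PM = 10 h 51 min; less 50 min break → 10 h 1 min

10.02 hours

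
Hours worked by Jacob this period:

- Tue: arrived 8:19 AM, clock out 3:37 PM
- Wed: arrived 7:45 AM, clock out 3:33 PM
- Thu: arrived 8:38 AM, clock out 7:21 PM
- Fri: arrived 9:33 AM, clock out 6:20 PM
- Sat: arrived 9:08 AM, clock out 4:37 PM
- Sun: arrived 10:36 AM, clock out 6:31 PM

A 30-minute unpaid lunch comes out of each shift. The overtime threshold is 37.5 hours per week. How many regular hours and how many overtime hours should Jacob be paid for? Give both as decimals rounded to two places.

Tue: 8:19 AM–3:37 PM = 7 h 18 min; less 30 min break → 6 h 48 min
Wed: 7:45 AM–3:33 PM = 7 h 48 min; less 30 min break → 7 h 18 min
Thu: 8:38 AM–7:21 PM = 10 h 43 min; less 30 min break → 10 h 13 min
Fri: 9:33 AM–6:20 PM = 8 h 47 min; less 30 min break → 8 h 17 min
Sat: 9:08 AM–4:37 PM = 7 h 29 min; less 30 min break → 6 h 59 min
Sun: 10:36 AM–6:31 PM = 7 h 55 min; less 30 min break → 7 h 25 min
Total worked: 47 h 0 min = 47.00 h.
Threshold 37.5 h → overtime 9 h 30 min, regular 37 h 30 min.

Regular 37.50 hours, overtime 9.50 hours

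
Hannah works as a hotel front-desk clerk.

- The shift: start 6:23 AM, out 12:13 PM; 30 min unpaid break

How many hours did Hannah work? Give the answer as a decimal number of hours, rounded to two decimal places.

The shift: 6:23 AM–12:13 PM = 5 h 50 min; less 30 min break → 5 h 20 min

5.33 hours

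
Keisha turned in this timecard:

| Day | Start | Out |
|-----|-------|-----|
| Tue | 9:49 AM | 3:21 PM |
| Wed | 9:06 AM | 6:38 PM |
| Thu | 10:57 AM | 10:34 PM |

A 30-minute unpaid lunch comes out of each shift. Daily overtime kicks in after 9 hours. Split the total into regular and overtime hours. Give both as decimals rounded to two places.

Tue: 9:49 AM–3:21 PM = 5 h 32 min; less 30 min break → 5 h 2 min
Wed: 9:06 AM–6:38 PM = 9 h 32 min; less 30 min break → 9 h 2 min
Thu: 10:57 AM–10:34 PM = 11 h 37 min; less 30 min break → 11 h 7 min
Tue reg 5 h 2 min / OT 0 h 0 min; Wed reg 9 h 0 min / OT 0 h 2 min; Thu reg 9 h 0 min / OT 2 h 7 min.
Totals: regular 23 h 2 min, overtime 2 h 9 min.

Regular 23.03 hours, overtime 2.15 hours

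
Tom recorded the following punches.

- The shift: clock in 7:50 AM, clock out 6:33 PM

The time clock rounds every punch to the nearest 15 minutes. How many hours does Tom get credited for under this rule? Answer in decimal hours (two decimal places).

10.75 hours

The shift: in 7:50 AM→7:45 AM, out 6:33 PM→6:30 PM; 10 h 45 min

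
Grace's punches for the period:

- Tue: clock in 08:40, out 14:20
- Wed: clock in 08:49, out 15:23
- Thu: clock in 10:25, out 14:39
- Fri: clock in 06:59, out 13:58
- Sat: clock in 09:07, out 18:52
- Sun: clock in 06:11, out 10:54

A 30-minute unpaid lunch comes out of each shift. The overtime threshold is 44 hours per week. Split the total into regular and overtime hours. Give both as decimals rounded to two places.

Regular 34.92 hours, overtime 0.00 hours

Tue: 08:40–14:20 = 5 h 40 min; less 30 min break → 5 h 10 min
Wed: 08:49–15:23 = 6 h 34 min; less 30 min break → 6 h 4 min
Thu: 10:25–14:39 = 4 h 14 min; less 30 min break → 3 h 44 min
Fri: 06:59–13:58 = 6 h 59 min; less 30 min break → 6 h 29 min
Sat: 09:07–18:52 = 9 h 45 min; less 30 min break → 9 h 15 min
Sun: 06:11–10:54 = 4 h 43 min; less 30 min break → 4 h 13 min
Total worked: 34 h 55 min = 34.92 h.
Threshold 44 h → overtime 0 h 0 min, regular 34 h 55 min.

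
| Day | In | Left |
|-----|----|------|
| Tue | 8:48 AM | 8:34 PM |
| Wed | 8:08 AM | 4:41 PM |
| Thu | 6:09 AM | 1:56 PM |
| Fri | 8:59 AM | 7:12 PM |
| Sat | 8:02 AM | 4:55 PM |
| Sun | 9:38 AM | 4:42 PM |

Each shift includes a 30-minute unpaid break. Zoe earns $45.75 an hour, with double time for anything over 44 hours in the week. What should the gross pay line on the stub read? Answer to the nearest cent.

Tue: 8:48 AM–8:34 PM = 11 h 46 min; less 30 min break → 11 h 16 min
Wed: 8:08 AM–4:41 PM = 8 h 33 min; less 30 min break → 8 h 3 min
Thu: 6:09 AM–1:56 PM = 7 h 47 min; less 30 min break → 7 h 17 min
Fri: 8:59 AM–7:12 PM = 10 h 13 min; less 30 min break → 9 h 43 min
Sat: 8:02 AM–4:55 PM = 8 h 53 min; less 30 min break → 8 h 23 min
Sun: 9:38 AM–4:42 PM = 7 h 4 min; less 30 min break → 6 h 34 min
Total worked: 51 h 16 min = 3076 min.
Regular 44 h 0 min = 2640 min at $45.75/h; overtime 7 h 16 min = 436 min at $91.50/h.
Pay = (2640 × $45.75 + 436 × $91.50) ÷ 60 = $2677.90.

$2677.90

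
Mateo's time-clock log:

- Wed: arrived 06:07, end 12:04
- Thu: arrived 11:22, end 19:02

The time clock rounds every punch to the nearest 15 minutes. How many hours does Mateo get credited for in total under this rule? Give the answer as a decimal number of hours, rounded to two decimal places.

Wed: in 06:07→06:00, out 12:04→12:00; 6 h 0 min
Thu: in 11:22→11:15, out 19:02→19:00; 7 h 45 min
Total credited: 13 h 45 min.

13.75 hours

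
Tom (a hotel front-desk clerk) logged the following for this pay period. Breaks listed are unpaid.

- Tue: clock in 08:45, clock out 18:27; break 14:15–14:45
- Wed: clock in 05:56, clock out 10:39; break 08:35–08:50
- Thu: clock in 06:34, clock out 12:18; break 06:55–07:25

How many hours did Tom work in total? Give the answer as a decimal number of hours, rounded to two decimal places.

Tue: 08:45–18:27 = 9 h 42 min; less 30 min break → 9 h 12 min
Wed: 05:56–10:39 = 4 h 43 min; less 15 min break → 4 h 28 min
Thu: 06:34–12:18 = 5 h 44 min; less 30 min break → 5 h 14 min
Total: 9 h 12 min + 4 h 28 min + 5 h 14 min = 18 h 54 min.

18.90 hours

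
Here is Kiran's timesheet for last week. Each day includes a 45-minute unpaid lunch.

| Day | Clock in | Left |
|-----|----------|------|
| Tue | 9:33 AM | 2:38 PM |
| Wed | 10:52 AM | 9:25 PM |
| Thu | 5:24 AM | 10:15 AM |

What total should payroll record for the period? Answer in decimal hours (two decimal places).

Tue: 9:33 AM–2:38 PM = 5 h 5 min; less 45 min break → 4 h 20 min
Wed: 10:52 AM–9:25 PM = 10 h 33 min; less 45 min break → 9 h 48 min
Thu: 5:24 AM–10:15 AM = 4 h 51 min; less 45 min break → 4 h 6 min
Total: 4 h 20 min + 9 h 48 min + 4 h 6 min = 18 h 14 min.

18.23 hours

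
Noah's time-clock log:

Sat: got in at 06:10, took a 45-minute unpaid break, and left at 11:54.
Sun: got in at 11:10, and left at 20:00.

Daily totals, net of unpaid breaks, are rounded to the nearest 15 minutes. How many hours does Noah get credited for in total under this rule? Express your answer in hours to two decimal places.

Sat: 06:10–11:54 = 5 h 44 min − 45 min = 4 h 59 min → rounds to 5 h 0 min
Sun: 11:10–20:00 = 8 h 50 min → rounds to 8 h 45 min
Total credited: 13 h 45 min.

13.75 hours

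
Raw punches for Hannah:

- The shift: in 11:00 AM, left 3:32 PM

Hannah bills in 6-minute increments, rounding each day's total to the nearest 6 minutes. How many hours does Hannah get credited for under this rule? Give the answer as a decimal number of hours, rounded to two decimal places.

The shift: 11:00 AM–3:32 PM = 4 h 32 min → rounds to 4 h 30 min

4.50 hours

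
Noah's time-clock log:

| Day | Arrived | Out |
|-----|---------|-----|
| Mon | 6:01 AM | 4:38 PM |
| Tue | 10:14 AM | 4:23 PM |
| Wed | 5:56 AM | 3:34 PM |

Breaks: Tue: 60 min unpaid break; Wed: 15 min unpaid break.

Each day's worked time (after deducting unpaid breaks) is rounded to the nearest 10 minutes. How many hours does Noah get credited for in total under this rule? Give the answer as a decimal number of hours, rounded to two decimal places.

25.17 hours

Mon: 6:01 AM–4:38 PM = 10 h 37 min → rounds to 10 h 40 min
Tue: 10:14 AM–4:23 PM = 6 h 9 min − 60 min = 5 h 9 min → rounds to 5 h 10 min
Wed: 5:56 AM–3:34 PM = 9 h 38 min − 15 min = 9 h 23 min → rounds to 9 h 20 min
Total credited: 25 h 10 min.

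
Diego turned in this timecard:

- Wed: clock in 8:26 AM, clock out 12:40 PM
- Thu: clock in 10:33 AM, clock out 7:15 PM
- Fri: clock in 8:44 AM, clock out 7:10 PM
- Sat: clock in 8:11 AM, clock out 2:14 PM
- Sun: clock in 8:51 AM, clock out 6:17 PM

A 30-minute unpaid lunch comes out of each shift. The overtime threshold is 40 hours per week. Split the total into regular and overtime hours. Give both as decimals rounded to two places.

Wed: 8:26 AM–12:40 PM = 4 h 14 min; less 30 min break → 3 h 44 min
Thu: 10:33 AM–7:15 PM = 8 h 42 min; less 30 min break → 8 h 12 min
Fri: 8:44 AM–7:10 PM = 10 h 26 min; less 30 min break → 9 h 56 min
Sat: 8:11 AM–2:14 PM = 6 h 3 min; less 30 min break → 5 h 33 min
Sun: 8:51 AM–6:17 PM = 9 h 26 min; less 30 min break → 8 h 56 min
Total worked: 36 h 21 min = 36.35 h.
Threshold 40 h → overtime 0 h 0 min, regular 36 h 21 min.

Regular 36.35 hours, overtime 0.00 hours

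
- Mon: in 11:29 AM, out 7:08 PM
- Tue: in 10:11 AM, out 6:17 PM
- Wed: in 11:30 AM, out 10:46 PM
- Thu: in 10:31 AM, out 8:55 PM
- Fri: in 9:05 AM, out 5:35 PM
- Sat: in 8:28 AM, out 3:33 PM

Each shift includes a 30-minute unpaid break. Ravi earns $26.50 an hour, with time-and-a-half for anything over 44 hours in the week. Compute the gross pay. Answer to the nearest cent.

Mon: 11:29 AM–7:08 PM = 7 h 39 min; less 30 min break → 7 h 9 min
Tue: 10:11 AM–6:17 PM = 8 h 6 min; less 30 min break → 7 h 36 min
Wed: 11:30 AM–10:46 PM = 11 h 16 min; less 30 min break → 10 h 46 min
Thu: 10:31 AM–8:55 PM = 10 h 24 min; less 30 min break → 9 h 54 min
Fri: 9:05 AM–5:35 PM = 8 h 30 min; less 30 min break → 8 h 0 min
Sat: 8:28 AM–3:33 PM = 7 h 5 min; less 30 min break → 6 h 35 min
Total worked: 50 h 0 min = 3000 min.
Regular 44 h 0 min = 2640 min at $26.50/h; overtime 6 h 0 min = 360 min at $39.75/h.
Pay = (2640 × $26.50 + 360 × $39.75) ÷ 60 = $1404.50.

$1404.50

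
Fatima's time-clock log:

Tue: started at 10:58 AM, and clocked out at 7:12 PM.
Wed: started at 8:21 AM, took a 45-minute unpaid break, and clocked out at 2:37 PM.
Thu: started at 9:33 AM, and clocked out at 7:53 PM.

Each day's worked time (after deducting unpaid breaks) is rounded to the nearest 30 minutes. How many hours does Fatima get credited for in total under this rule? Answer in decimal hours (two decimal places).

24.00 hours

Tue: 10:58 AM–7:12 PM = 8 h 14 min → rounds to 8 h 0 min
Wed: 8:21 AM–2:37 PM = 6 h 16 min − 45 min = 5 h 31 min → rounds to 5 h 30 min
Thu: 9:33 AM–7:53 PM = 10 h 20 min → rounds to 10 h 30 min
Total credited: 24 h 0 min.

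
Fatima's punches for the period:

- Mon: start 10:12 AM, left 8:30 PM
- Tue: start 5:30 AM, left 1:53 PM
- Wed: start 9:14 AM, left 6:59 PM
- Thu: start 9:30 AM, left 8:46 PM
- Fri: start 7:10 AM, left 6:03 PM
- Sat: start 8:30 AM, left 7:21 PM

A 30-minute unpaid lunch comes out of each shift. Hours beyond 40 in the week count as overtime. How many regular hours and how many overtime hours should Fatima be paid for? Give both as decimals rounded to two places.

Mon: 10:12 AM–8:30 PM = 10 h 18 min; less 30 min break → 9 h 48 min
Tue: 5:30 AM–1:53 PM = 8 h 23 min; less 30 min break → 7 h 53 min
Wed: 9:14 AM–6:59 PM = 9 h 45 min; less 30 min break → 9 h 15 min
Thu: 9:30 AM–8:46 PM = 11 h 16 min; less 30 min break → 10 h 46 min
Fri: 7:10 AM–6:03 PM = 10 h 53 min; less 30 min break → 10 h 23 min
Sat: 8:30 AM–7:21 PM = 10 h 51 min; less 30 min break → 10 h 21 min
Total worked: 58 h 26 min = 58.43 h.
Threshold 40 h → overtime 18 h 26 min, regular 40 h 0 min.

Regular 40.00 hours, overtime 18.43 hours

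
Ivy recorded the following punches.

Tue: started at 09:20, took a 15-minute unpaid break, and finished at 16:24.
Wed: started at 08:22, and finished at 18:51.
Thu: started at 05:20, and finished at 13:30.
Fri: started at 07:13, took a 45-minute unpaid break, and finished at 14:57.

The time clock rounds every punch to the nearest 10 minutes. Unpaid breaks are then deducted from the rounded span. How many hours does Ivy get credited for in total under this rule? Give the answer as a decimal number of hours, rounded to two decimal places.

32.50 hours

Tue: in 09:20→09:20, out 16:24→16:20; 7 h 0 min − 15 min = 6 h 45 min
Wed: in 08:22→08:20, out 18:51→18:50; 10 h 30 min
Thu: in 05:20→05:20, out 13:30→13:30; 8 h 10 min
Fri: in 07:13→07:10, out 14:57→15:00; 7 h 50 min − 45 min = 7 h 5 min
Total credited: 32 h 30 min.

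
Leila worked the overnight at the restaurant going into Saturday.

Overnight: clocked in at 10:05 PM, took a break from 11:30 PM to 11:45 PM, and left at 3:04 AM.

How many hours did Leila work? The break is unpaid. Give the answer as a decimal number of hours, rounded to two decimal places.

4.73 hours

Overnight: 10:05 PM → midnight = 1 h 55 min; midnight → 3:04 AM = 3 h 4 min; span 4 h 59 min; less 15 min break → 4 h 44 min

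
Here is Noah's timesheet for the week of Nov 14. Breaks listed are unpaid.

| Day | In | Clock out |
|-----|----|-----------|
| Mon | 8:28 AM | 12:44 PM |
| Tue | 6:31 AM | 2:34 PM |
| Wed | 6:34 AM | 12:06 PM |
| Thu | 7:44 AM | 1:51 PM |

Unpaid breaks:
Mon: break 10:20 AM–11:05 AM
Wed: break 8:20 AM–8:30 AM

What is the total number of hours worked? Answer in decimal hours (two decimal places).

23.05 hours

Mon: 8:28 AM–12:44 PM = 4 h 16 min; less 45 min break → 3 h 31 min
Tue: 6:31 AM–2:34 PM = 8 h 3 min
Wed: 6:34 AM–12:06 PM = 5 h 32 min; less 10 min break → 5 h 22 min
Thu: 7:44 AM–1:51 PM = 6 h 7 min
Total: 3 h 31 min + 8 h 3 min + 5 h 22 min + 6 h 7 min = 23 h 3 min.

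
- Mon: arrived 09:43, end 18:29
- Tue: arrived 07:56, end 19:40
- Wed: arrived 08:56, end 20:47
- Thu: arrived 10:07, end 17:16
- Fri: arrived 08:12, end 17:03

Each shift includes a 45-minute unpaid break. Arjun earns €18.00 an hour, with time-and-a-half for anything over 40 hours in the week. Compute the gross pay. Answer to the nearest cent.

Mon: 09:43–18:29 = 8 h 46 min; less 45 min break → 8 h 1 min
Tue: 07:56–19:40 = 11 h 44 min; less 45 min break → 10 h 59 min
Wed: 08:56–20:47 = 11 h 51 min; less 45 min break → 11 h 6 min
Thu: 10:07–17:16 = 7 h 9 min; less 45 min break → 6 h 24 min
Fri: 08:12–17:03 = 8 h 51 min; less 45 min break → 8 h 6 min
Total worked: 44 h 36 min = 2676 min.
Regular 40 h 0 min = 2400 min at €18.00/h; overtime 4 h 36 min = 276 min at €27.00/h.
Pay = (2400 × €18.00 + 276 × €27.00) ÷ 60 = €844.20.

€844.20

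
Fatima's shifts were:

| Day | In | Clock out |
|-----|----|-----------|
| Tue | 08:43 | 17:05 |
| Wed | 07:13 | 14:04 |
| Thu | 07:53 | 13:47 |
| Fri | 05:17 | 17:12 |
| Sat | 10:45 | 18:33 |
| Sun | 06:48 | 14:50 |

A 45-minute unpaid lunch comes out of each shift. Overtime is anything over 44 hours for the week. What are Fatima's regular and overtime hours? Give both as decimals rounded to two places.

Regular 44.00 hours, overtime 0.37 hours

Tue: 08:43–17:05 = 8 h 22 min; less 45 min break → 7 h 37 min
Wed: 07:13–14:04 = 6 h 51 min; less 45 min break → 6 h 6 min
Thu: 07:53–13:47 = 5 h 54 min; less 45 min break → 5 h 9 min
Fri: 05:17–17:12 = 11 h 55 min; less 45 min break → 11 h 10 min
Sat: 10:45–18:33 = 7 h 48 min; less 45 min break → 7 h 3 min
Sun: 06:48–14:50 = 8 h 2 min; less 45 min break → 7 h 17 min
Total worked: 44 h 22 min = 44.37 h.
Threshold 44 h → overtime 0 h 22 min, regular 44 h 0 min.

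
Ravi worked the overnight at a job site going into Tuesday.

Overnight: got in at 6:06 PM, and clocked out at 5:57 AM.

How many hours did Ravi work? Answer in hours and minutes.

11 h 51 min

Overnight: 6:06 PM → midnight = 5 h 54 min; midnight → 5:57 AM = 5 h 57 min; span 11 h 51 min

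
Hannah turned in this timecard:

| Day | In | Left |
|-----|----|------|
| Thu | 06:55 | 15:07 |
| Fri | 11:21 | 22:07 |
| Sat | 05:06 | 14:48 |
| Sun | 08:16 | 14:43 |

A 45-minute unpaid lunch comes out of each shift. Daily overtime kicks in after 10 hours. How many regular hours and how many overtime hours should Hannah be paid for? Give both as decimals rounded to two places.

Thu: 06:55–15:07 = 8 h 12 min; less 45 min break → 7 h 27 min
Fri: 11:21–22:07 = 10 h 46 min; less 45 min break → 10 h 1 min
Sat: 05:06–14:48 = 9 h 42 min; less 45 min break → 8 h 57 min
Sun: 08:16–14:43 = 6 h 27 min; less 45 min break → 5 h 42 min
Thu reg 7 h 27 min / OT 0 h 0 min; Fri reg 10 h 0 min / OT 0 h 1 min; Sat reg 8 h 57 min / OT 0 h 0 min; Sun reg 5 h 42 min / OT 0 h 0 min.
Totals: regular 32 h 6 min, overtime 0 h 1 min.

Regular 32.10 hours, overtime 0.02 hours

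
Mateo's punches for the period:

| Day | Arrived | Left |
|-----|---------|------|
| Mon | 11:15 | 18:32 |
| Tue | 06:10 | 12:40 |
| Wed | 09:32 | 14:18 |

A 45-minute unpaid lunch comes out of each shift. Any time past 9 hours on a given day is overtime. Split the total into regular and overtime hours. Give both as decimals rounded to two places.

Regular 16.30 hours, overtime 0.00 hours

Mon: 11:15–18:32 = 7 h 17 min; less 45 min break → 6 h 32 min
Tue: 06:10–12:40 = 6 h 30 min; less 45 min break → 5 h 45 min
Wed: 09:32–14:18 = 4 h 46 min; less 45 min break → 4 h 1 min
Mon reg 6 h 32 min / OT 0 h 0 min; Tue reg 5 h 45 min / OT 0 h 0 min; Wed reg 4 h 1 min / OT 0 h 0 min.
Totals: regular 16 h 18 min, overtime 0 h 0 min.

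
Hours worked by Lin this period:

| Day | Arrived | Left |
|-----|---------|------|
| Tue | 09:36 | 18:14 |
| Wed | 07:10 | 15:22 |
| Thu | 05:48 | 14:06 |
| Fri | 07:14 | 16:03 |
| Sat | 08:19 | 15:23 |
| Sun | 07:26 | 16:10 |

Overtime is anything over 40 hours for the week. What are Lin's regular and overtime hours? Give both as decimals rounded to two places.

Tue: 09:36–18:14 = 8 h 38 min
Wed: 07:10–15:22 = 8 h 12 min
Thu: 05:48–14:06 = 8 h 18 min
Fri: 07:14–16:03 = 8 h 49 min
Sat: 08:19–15:23 = 7 h 4 min
Sun: 07:26–16:10 = 8 h 44 min
Total worked: 49 h 45 min = 49.75 h.
Threshold 40 h → overtime 9 h 45 min, regular 40 h 0 min.

Regular 40.00 hours, overtime 9.75 hours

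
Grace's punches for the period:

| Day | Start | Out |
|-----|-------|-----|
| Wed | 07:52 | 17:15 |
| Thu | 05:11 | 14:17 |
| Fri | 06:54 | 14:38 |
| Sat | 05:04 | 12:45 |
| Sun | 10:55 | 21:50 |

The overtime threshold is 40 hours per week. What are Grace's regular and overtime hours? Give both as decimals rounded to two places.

Wed: 07:52–17:15 = 9 h 23 min
Thu: 05:11–14:17 = 9 h 6 min
Fri: 06:54–14:38 = 7 h 44 min
Sat: 05:04–12:45 = 7 h 41 min
Sun: 10:55–21:50 = 10 h 55 min
Total worked: 44 h 49 min = 44.82 h.
Threshold 40 h → overtime 4 h 49 min, regular 40 h 0 min.

Regular 40.00 hours, overtime 4.82 hours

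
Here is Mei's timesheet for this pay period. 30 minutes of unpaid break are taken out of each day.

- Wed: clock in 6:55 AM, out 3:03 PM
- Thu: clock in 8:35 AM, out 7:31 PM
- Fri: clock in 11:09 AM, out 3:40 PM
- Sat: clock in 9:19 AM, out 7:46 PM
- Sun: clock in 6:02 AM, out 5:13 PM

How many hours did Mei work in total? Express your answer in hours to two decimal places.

42.72 hours

Wed: 6:55 AM–3:03 PM = 8 h 8 min; less 30 min break → 7 h 38 min
Thu: 8:35 AM–7:31 PM = 10 h 56 min; less 30 min break → 10 h 26 min
Fri: 11:09 AM–3:40 PM = 4 h 31 min; less 30 min break → 4 h 1 min
Sat: 9:19 AM–7:46 PM = 10 h 27 min; less 30 min break → 9 h 57 min
Sun: 6:02 AM–5:13 PM = 11 h 11 min; less 30 min break → 10 h 41 min
Total: 7 h 38 min + 10 h 26 min + 4 h 1 min + 9 h 57 min + 10 h 41 min = 42 h 43 min.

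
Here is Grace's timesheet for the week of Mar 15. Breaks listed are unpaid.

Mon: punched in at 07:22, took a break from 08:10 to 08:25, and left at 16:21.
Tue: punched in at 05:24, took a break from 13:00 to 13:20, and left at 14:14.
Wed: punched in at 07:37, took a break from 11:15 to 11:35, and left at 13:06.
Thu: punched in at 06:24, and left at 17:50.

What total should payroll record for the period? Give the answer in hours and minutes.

33 h 49 min

Mon: 07:22–16:21 = 8 h 59 min; less 15 min break → 8 h 44 min
Tue: 05:24–14:14 = 8 h 50 min; less 20 min break → 8 h 30 min
Wed: 07:37–13:06 = 5 h 29 min; less 20 min break → 5 h 9 min
Thu: 06:24–17:50 = 11 h 26 min
Total: 8 h 44 min + 8 h 30 min + 5 h 9 min + 11 h 26 min = 33 h 49 min.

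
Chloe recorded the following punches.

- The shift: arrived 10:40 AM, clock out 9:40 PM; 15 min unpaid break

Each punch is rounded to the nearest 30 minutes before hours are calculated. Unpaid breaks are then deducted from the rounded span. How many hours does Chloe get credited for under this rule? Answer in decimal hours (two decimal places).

The shift: in 10:40 AM→10:30 AM, out 9:40 PM→9:30 PM; 11 h 0 min − 15 min = 10 h 45 min

10.75 hours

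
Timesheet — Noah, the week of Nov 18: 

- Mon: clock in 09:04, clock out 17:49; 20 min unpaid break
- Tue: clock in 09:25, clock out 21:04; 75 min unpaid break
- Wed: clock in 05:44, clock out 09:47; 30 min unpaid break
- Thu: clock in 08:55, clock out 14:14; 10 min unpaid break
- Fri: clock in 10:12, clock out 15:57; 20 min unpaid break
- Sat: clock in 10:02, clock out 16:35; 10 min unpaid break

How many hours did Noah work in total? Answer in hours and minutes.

Mon: 09:04–17:49 = 8 h 45 min; less 20 min break → 8 h 25 min
Tue: 09:25–21:04 = 11 h 39 min; less 75 min break → 10 h 24 min
Wed: 05:44–09:47 = 4 h 3 min; less 30 min break → 3 h 33 min
Thu: 08:55–14:14 = 5 h 19 min; less 10 min break → 5 h 9 min
Fri: 10:12–15:57 = 5 h 45 min; less 20 min break → 5 h 25 min
Sat: 10:02–16:35 = 6 h 33 min; less 10 min break → 6 h 23 min
Total: 8 h 25 min + 10 h 24 min + 3 h 33 min + 5 h 9 min + 5 h 25 min + 6 h 23 min = 39 h 19 min.

39 h 19 min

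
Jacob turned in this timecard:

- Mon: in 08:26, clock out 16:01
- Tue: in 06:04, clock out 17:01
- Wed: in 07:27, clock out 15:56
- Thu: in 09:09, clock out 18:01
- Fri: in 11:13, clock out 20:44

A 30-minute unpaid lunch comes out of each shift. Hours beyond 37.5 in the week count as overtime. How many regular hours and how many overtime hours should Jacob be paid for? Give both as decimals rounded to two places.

Regular 37.50 hours, overtime 5.40 hours

Mon: 08:26–16:01 = 7 h 35 min; less 30 min break → 7 h 5 min
Tue: 06:04–17:01 = 10 h 57 min; less 30 min break → 10 h 27 min
Wed: 07:27–15:56 = 8 h 29 min; less 30 min break → 7 h 59 min
Thu: 09:09–18:01 = 8 h 52 min; less 30 min break → 8 h 22 min
Fri: 11:13–20:44 = 9 h 31 min; less 30 min break → 9 h 1 min
Total worked: 42 h 54 min = 42.90 h.
Threshold 37.5 h → overtime 5 h 24 min, regular 37 h 30 min.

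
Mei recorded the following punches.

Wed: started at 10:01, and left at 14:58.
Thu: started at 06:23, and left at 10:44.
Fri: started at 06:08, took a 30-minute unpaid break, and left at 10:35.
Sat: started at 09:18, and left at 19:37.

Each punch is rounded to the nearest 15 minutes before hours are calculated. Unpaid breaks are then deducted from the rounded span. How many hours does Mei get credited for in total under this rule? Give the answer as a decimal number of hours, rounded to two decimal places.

Wed: in 10:01→10:00, out 14:58→15:00; 5 h 0 min
Thu: in 06:23→06:30, out 10:44→10:45; 4 h 15 min
Fri: in 06:08→06:15, out 10:35→10:30; 4 h 15 min − 30 min = 3 h 45 min
Sat: in 09:18→09:15, out 19:37→19:30; 10 h 15 min
Total credited: 23 h 15 min.

23.25 hours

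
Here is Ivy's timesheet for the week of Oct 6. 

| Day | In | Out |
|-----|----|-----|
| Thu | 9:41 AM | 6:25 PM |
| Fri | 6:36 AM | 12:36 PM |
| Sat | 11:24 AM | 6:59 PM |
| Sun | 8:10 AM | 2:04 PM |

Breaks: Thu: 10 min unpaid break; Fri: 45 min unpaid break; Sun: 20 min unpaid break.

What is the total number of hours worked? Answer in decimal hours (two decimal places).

26.97 hours

Thu: 9:41 AM–6:25 PM = 8 h 44 min; less 10 min break → 8 h 34 min
Fri: 6:36 AM–12:36 PM = 6 h 0 min; less 45 min break → 5 h 15 min
Sat: 11:24 AM–6:59 PM = 7 h 35 min
Sun: 8:10 AM–2:04 PM = 5 h 54 min; less 20 min break → 5 h 34 min
Total: 8 h 34 min + 5 h 15 min + 7 h 35 min + 5 h 34 min = 26 h 58 min.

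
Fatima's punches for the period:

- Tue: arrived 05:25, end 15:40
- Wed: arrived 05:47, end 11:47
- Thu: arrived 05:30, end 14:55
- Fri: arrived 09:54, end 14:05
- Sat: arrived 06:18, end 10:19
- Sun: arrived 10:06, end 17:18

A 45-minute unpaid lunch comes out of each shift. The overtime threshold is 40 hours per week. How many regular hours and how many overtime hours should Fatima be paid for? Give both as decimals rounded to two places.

Tue: 05:25–15:40 = 10 h 15 min; less 45 min break → 9 h 30 min
Wed: 05:47–11:47 = 6 h 0 min; less 45 min break → 5 h 15 min
Thu: 05:30–14:55 = 9 h 25 min; less 45 min break → 8 h 40 min
Fri: 09:54–14:05 = 4 h 11 min; less 45 min break → 3 h 26 min
Sat: 06:18–10:19 = 4 h 1 min; less 45 min break → 3 h 16 min
Sun: 10:06–17:18 = 7 h 12 min; less 45 min break → 6 h 27 min
Total worked: 36 h 34 min = 36.57 h.
Threshold 40 h → overtime 0 h 0 min, regular 36 h 34 min.

Regular 36.57 hours, overtime 0.00 hours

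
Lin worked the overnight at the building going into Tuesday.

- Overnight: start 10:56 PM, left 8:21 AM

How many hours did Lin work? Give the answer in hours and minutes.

9 h 25 min

Overnight: 10:56 PM → midnight = 1 h 4 min; midnight → 8:21 AM = 8 h 21 min; span 9 h 25 min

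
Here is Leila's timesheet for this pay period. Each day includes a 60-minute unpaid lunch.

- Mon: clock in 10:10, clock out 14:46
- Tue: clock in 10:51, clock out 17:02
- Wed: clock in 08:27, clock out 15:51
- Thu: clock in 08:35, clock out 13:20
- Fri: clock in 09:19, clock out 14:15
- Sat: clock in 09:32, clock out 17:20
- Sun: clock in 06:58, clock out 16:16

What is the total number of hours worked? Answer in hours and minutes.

37 h 58 min

Mon: 10:10–14:46 = 4 h 36 min; less 60 min break → 3 h 36 min
Tue: 10:51–17:02 = 6 h 11 min; less 60 min break → 5 h 11 min
Wed: 08:27–15:51 = 7 h 24 min; less 60 min break → 6 h 24 min
Thu: 08:35–13:20 = 4 h 45 min; less 60 min break → 3 h 45 min
Fri: 09:19–14:15 = 4 h 56 min; less 60 min break → 3 h 56 min
Sat: 09:32–17:20 = 7 h 48 min; less 60 min break → 6 h 48 min
Sun: 06:58–16:16 = 9 h 18 min; less 60 min break → 8 h 18 min
Total: 3 h 36 min + 5 h 11 min + 6 h 24 min + 3 h 45 min + 3 h 56 min + 6 h 48 min + 8 h 18 min = 37 h 58 min.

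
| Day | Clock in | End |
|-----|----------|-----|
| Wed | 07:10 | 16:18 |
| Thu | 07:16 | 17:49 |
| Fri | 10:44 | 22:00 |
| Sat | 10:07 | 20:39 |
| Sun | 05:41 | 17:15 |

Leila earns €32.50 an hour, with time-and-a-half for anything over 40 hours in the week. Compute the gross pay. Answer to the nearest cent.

€1936.19

Wed: 07:10–16:18 = 9 h 8 min
Thu: 07:16–17:49 = 10 h 33 min
Fri: 10:44–22:00 = 11 h 16 min
Sat: 10:07–20:39 = 10 h 32 min
Sun: 05:41–17:15 = 11 h 34 min
Total worked: 53 h 3 min = 3183 min.
Regular 40 h 0 min = 2400 min at €32.50/h; overtime 13 h 3 min = 783 min at €48.75/h.
Pay = (2400 × €32.50 + 783 × €48.75) ÷ 60 = €1936.19.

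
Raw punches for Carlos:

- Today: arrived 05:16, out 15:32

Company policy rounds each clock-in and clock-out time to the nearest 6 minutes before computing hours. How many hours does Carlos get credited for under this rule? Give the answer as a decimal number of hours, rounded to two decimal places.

10.20 hours

Today: in 05:16→05:18, out 15:32→15:30; 10 h 12 min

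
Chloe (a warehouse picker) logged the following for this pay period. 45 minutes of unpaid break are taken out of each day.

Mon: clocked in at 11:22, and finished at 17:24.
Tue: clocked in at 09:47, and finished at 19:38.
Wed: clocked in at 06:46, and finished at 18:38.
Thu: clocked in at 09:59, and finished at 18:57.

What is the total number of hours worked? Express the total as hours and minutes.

Mon: 11:22–17:24 = 6 h 2 min; less 45 min break → 5 h 17 min
Tue: 09:47–19:38 = 9 h 51 min; less 45 min break → 9 h 6 min
Wed: 06:46–18:38 = 11 h 52 min; less 45 min break → 11 h 7 min
Thu: 09:59–18:57 = 8 h 58 min; less 45 min break → 8 h 13 min
Total: 5 h 17 min + 9 h 6 min + 11 h 7 min + 8 h 13 min = 33 h 43 min.

33 h 43 min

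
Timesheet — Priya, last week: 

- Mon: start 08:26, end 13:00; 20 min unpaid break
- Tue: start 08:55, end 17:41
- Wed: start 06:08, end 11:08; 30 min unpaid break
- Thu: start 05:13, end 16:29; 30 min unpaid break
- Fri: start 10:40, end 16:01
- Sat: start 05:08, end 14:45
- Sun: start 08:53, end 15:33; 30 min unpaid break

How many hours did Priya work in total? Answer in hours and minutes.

49 h 24 min

Mon: 08:26–13:00 = 4 h 34 min; less 20 min break → 4 h 14 min
Tue: 08:55–17:41 = 8 h 46 min
Wed: 06:08–11:08 = 5 h 0 min; less 30 min break → 4 h 30 min
Thu: 05:13–16:29 = 11 h 16 min; less 30 min break → 10 h 46 min
Fri: 10:40–16:01 = 5 h 21 min
Sat: 05:08–14:45 = 9 h 37 min
Sun: 08:53–15:33 = 6 h 40 min; less 30 min break → 6 h 10 min
Total: 4 h 14 min + 8 h 46 min + 4 h 30 min + 10 h 46 min + 5 h 21 min + 9 h 37 min + 6 h 10 min = 49 h 24 min.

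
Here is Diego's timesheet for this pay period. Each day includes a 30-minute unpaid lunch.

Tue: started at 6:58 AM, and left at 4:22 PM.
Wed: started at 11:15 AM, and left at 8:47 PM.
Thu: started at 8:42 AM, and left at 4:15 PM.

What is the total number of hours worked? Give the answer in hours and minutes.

Tue: 6:58 AM–4:22 PM = 9 h 24 min; less 30 min break → 8 h 54 min
Wed: 11:15 AM–8:47 PM = 9 h 32 min; less 30 min break → 9 h 2 min
Thu: 8:42 AM–4:15 PM = 7 h 33 min; less 30 min break → 7 h 3 min
Total: 8 h 54 min + 9 h 2 min + 7 h 3 min = 24 h 59 min.

24 h 59 min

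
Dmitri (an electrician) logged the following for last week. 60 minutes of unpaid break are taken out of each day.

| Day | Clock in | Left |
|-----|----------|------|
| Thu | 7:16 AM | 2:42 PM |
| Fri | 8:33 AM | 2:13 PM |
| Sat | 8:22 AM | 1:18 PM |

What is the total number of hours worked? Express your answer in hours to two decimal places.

Thu: 7:16 AM–2:42 PM = 7 h 26 min; less 60 min break → 6 h 26 min
Fri: 8:33 AM–2:13 PM = 5 h 40 min; less 60 min break → 4 h 40 min
Sat: 8:22 AM–1:18 PM = 4 h 56 min; less 60 min break → 3 h 56 min
Total: 6 h 26 min + 4 h 40 min + 3 h 56 min = 15 h 2 min.

15.03 hours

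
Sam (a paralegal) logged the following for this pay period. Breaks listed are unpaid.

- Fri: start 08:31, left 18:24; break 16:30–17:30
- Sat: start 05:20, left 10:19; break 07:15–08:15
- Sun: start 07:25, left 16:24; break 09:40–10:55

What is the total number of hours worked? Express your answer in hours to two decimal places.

20.60 hours

Fri: 08:31–18:24 = 9 h 53 min; less 60 min break → 8 h 53 min
Sat: 05:20–10:19 = 4 h 59 min; less 60 min break → 3 h 59 min
Sun: 07:25–16:24 = 8 h 59 min; less 75 min break → 7 h 44 min
Total: 8 h 53 min + 3 h 59 min + 7 h 44 min = 20 h 36 min.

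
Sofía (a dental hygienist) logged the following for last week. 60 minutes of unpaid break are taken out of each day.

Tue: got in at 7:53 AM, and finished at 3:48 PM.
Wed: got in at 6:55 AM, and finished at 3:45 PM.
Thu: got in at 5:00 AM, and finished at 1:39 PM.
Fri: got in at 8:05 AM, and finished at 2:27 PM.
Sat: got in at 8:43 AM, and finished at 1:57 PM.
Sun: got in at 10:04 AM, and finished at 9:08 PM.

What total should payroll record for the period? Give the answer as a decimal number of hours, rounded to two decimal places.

Tue: 7:53 AM–3:48 PM = 7 h 55 min; less 60 min break → 6 h 55 min
Wed: 6:55 AM–3:45 PM = 8 h 50 min; less 60 min break → 7 h 50 min
Thu: 5:00 AM–1:39 PM = 8 h 39 min; less 60 min break → 7 h 39 min
Fri: 8:05 AM–2:27 PM = 6 h 22 min; less 60 min break → 5 h 22 min
Sat: 8:43 AM–1:57 PM = 5 h 14 min; less 60 min break → 4 h 14 min
Sun: 10:04 AM–9:08 PM = 11 h 4 min; less 60 min break → 10 h 4 min
Total: 6 h 55 min + 7 h 50 min + 7 h 39 min + 5 h 22 min + 4 h 14 min + 10 h 4 min = 42 h 4 min.

42.07 hours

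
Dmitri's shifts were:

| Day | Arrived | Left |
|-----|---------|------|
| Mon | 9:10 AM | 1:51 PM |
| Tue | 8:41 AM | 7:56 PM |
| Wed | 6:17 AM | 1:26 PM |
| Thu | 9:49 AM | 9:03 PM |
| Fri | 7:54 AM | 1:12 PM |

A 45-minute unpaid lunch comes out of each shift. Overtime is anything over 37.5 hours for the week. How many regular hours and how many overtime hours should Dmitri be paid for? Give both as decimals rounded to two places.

Mon: 9:10 AM–1:51 PM = 4 h 41 min; less 45 min break → 3 h 56 min
Tue: 8:41 AM–7:56 PM = 11 h 15 min; less 45 min break → 10 h 30 min
Wed: 6:17 AM–1:26 PM = 7 h 9 min; less 45 min break → 6 h 24 min
Thu: 9:49 AM–9:03 PM = 11 h 14 min; less 45 min break → 10 h 29 min
Fri: 7:54 AM–1:12 PM = 5 h 18 min; less 45 min break → 4 h 33 min
Total worked: 35 h 52 min = 35.87 h.
Threshold 37.5 h → overtime 0 h 0 min, regular 35 h 52 min.

Regular 35.87 hours, overtime 0.00 hours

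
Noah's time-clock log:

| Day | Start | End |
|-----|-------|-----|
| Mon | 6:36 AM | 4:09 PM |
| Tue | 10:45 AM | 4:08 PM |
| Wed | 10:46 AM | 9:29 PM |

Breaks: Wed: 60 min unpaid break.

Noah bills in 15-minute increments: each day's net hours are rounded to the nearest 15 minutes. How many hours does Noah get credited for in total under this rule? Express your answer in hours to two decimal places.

24.75 hours

Mon: 6:36 AM–4:09 PM = 9 h 33 min → rounds to 9 h 30 min
Tue: 10:45 AM–4:08 PM = 5 h 23 min → rounds to 5 h 30 min
Wed: 10:46 AM–9:29 PM = 10 h 43 min − 60 min = 9 h 43 min → rounds to 9 h 45 min
Total credited: 24 h 45 min.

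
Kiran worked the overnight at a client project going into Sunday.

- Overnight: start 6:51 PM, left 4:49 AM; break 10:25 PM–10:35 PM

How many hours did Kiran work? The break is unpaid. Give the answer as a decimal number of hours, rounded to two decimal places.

9.80 hours

Overnight: 6:51 PM → midnight = 5 h 9 min; midnight → 4:49 AM = 4 h 49 min; span 9 h 58 min; less 10 min break → 9 h 48 min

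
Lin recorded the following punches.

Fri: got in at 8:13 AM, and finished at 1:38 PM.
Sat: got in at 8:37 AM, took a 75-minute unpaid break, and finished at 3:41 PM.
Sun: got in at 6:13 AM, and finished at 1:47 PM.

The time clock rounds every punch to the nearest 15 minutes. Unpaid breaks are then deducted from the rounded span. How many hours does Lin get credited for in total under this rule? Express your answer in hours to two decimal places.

19.00 hours

Fri: in 8:13 AM→8:15 AM, out 1:38 PM→1:45 PM; 5 h 30 min
Sat: in 8:37 AM→8:30 AM, out 3:41 PM→3:45 PM; 7 h 15 min − 75 min = 6 h 0 min
Sun: in 6:13 AM→6:15 AM, out 1:47 PM→1:45 PM; 7 h 30 min
Total credited: 19 h 0 min.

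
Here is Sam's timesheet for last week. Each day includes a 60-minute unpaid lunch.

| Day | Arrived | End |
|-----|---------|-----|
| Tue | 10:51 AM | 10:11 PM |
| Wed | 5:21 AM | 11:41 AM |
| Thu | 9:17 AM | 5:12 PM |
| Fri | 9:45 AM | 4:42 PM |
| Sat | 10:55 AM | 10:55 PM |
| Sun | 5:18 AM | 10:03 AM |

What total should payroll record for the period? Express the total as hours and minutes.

Tue: 10:51 AM–10:11 PM = 11 h 20 min; less 60 min break → 10 h 20 min
Wed: 5:21 AM–11:41 AM = 6 h 20 min; less 60 min break → 5 h 20 min
Thu: 9:17 AM–5:12 PM = 7 h 55 min; less 60 min break → 6 h 55 min
Fri: 9:45 AM–4:42 PM = 6 h 57 min; less 60 min break → 5 h 57 min
Sat: 10:55 AM–10:55 PM = 12 h 0 min; less 60 min break → 11 h 0 min
Sun: 5:18 AM–10:03 AM = 4 h 45 min; less 60 min break → 3 h 45 min
Total: 10 h 20 min + 5 h 20 min + 6 h 55 min + 5 h 57 min + 11 h 0 min + 3 h 45 min = 43 h 17 min.

43 h 17 min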